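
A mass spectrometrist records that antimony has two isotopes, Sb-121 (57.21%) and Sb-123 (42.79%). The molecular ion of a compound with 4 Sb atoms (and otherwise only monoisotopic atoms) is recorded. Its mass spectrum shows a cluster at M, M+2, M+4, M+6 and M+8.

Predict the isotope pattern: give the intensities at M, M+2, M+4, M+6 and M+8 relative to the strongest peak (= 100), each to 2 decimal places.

Each Sb atom is independently Sb-121 (p = 0.5721) or Sb-123 (q = 0.4279); the cluster is the binomial expansion (p + q)^4.
P(M) = 0.5721^4 = 0.107124
P(M+2) = 4 × 0.5721^3 × 0.4279^1 = 0.320493
P(M+4) = 6 × 0.5721^2 × 0.4279^2 = 0.359567
P(M+6) = 4 × 0.5721^1 × 0.4279^3 = 0.179291
P(M+8) = 0.4279^4 = 0.033525
The M+4 peak is largest (0.359567); scaling to 100 gives 29.79 : 89.13 : 100.00 : 49.86 : 9.32.

29.79 : 89.13 : 100.00 : 49.86 : 9.32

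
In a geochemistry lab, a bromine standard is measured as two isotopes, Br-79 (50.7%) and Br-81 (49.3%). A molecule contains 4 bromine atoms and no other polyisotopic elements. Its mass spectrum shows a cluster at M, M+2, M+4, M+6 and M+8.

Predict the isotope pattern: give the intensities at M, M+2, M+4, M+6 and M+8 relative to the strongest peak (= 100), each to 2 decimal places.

Expanding (0.507 + 0.493)^4:
P(M) = 0.507^4 = 0.066074
P(M+2) = 4 × 0.507^3 × 0.493^1 = 0.256999
P(M+4) = 6 × 0.507^2 × 0.493^2 = 0.374853
P(M+6) = 4 × 0.507^1 × 0.493^3 = 0.243001
P(M+8) = 0.493^4 = 0.059073
The M+4 peak is largest (0.374853); scaling to 100 gives 17.63 : 68.56 : 100.00 : 64.83 : 15.76.

17.63 : 68.56 : 100.00 : 64.83 : 15.76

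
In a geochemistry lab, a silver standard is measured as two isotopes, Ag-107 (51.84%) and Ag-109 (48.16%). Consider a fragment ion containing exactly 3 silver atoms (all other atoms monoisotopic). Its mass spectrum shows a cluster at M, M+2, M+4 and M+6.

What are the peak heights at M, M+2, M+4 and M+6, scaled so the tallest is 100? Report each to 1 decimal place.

35.9 : 100.0 : 92.9 : 28.8

The 3 Ag atoms are independent, so intensities follow the terms of (0.5184 + 0.4816)^3.
P(M) = 0.5184^3 = 0.139314
P(M+2) = 3 × 0.5184^2 × 0.4816^1 = 0.388273
P(M+4) = 3 × 0.5184^1 × 0.4816^2 = 0.360711
P(M+6) = 0.4816^3 = 0.111702
The M+2 peak is largest (0.388273); scaling to 100 gives 35.9 : 100.0 : 92.9 : 28.8.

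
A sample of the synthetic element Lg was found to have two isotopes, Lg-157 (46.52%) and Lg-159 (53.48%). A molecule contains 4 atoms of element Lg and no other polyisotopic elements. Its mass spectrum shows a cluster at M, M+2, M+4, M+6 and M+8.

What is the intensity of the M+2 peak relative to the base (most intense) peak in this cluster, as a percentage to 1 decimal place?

Binomial terms of (0.4652 + 0.5348)^4: M 0.0468, M+2 0.2154, M+4 0.3714, M+6 0.2846, M+8 0.0818 → M+4 is the base peak.
P(M+4) = C(4,2) × 0.4652^2 × 0.5348^2 = 6 × 0.21641104 × 0.28601104 = 0.371376 (base)
P(M+2) = C(4,1) × 0.4652^3 × 0.5348^1 = 4 × 0.10067442 × 0.5348 = 0.215363
Relative intensity = 0.215363 / 0.371376 × 100 = 58.0

58.0%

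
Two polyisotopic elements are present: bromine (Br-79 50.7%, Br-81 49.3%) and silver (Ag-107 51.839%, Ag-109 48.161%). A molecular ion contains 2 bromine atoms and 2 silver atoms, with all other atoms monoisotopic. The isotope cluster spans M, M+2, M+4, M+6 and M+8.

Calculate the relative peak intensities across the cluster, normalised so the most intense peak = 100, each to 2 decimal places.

Bromine pattern (n=2): 0.257049 : 0.499902 : 0.243049
Silver pattern (n=2): 0.26872819 : 0.49932362 : 0.23194819
Convolve the two distributions (both contribute in 2-u steps):
  M: 0.257049×0.26872819 = 0.069076
  M+2: 0.257049×0.49932362 + 0.499902×0.26872819 = 0.262688
  M+4: 0.257049×0.23194819 + 0.499902×0.49932362 + 0.243049×0.26872819 = 0.374549
  M+6: 0.499902×0.23194819 + 0.243049×0.49932362 = 0.237311
  M+8: 0.243049×0.23194819 = 0.056375
Scale to base peak (0.374549) = 100: 18.44 : 70.13 : 100.00 : 63.36 : 15.05

18.44 : 70.13 : 100.00 : 63.36 : 15.05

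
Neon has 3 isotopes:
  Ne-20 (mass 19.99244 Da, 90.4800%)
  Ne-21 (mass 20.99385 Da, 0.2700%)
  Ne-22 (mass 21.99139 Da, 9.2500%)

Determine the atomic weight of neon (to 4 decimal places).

20.1800 Da

Average mass = Σ (abundance × isotope mass) = 0.904800 × 19.99244 + 0.002700 × 20.99385 + 0.092500 × 21.99139
= 18.089160 + 0.056683 + 2.034204 = 20.180047 Da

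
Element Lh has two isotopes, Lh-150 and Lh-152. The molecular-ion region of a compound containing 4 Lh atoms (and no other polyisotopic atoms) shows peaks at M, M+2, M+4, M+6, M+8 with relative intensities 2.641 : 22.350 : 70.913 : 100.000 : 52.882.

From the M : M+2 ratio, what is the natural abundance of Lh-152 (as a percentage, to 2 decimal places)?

If p is the fraction of Lh that is Lh-150, then I(M+2)/I(M) = [C(4,1)·p^3·(1−p)] / p^4 = 4·(1−p)/p = 22.350/2.641 = 8.4627
(1−p)/p = 8.4627/4 = 2.1157  ⇒  p = 1/(1 + 2.1157) = 0.3210
Lh-150: 32.10%, Lh-152: 67.90%.

67.90%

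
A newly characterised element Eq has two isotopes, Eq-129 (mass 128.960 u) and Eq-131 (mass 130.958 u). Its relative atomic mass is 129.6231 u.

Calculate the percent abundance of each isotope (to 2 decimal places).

Let x be the fractional abundance of Eq-129; then Eq-131 has abundance 1 − x.
128.960·x + 130.958·(1 − x) = 129.6231
(128.960 − 130.958)·x = 129.6231 − 130.958
x = -1.3349 / -1.998 = 0.66812 → 66.81% Eq-129, 33.19% Eq-131.

Eq-129: 66.81%, Eq-131: 33.19%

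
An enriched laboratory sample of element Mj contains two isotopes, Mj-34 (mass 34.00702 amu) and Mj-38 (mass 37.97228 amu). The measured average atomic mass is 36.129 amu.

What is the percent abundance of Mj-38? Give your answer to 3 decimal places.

Writing the weighted mean with unknown fraction x of Mj-34:
34.00702·x + 37.97228·(1 − x) = 36.129
(34.00702 − 37.97228)·x = 36.129 − 37.97228
x = -1.84328 / -3.96526 = 0.46486 → 46.486% Mj-34, 53.514% Mj-38.

53.514%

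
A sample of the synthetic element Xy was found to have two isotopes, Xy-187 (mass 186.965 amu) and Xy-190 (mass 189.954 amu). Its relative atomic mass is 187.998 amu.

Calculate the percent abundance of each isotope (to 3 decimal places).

Xy-187: 65.440%, Xy-190: 34.560%

Writing the weighted mean with unknown fraction x of Xy-187:
186.965·x + 189.954·(1 − x) = 187.998
(186.965 − 189.954)·x = 187.998 − 189.954
x = -1.956 / -2.989 = 0.65440 → 65.440% Xy-187, 34.560% Xy-190.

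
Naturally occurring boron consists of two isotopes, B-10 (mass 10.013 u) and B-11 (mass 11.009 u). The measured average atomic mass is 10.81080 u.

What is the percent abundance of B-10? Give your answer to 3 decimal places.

19.900%

With x = fraction of B-10 (so B-11 is 1 − x):
10.013·x + 11.009·(1 − x) = 10.81080
(10.013 − 11.009)·x = 10.81080 − 11.009
x = -0.19820 / -0.996 = 0.19900 → 19.900% B-10, 80.100% B-11.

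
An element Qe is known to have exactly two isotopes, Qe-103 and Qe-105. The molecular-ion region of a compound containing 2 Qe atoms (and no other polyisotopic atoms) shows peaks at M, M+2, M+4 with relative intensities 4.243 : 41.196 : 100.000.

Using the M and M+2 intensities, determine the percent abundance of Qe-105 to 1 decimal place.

If p is the fraction of Qe that is Qe-103, then I(M+2)/I(M) = [C(2,1)·p^1·(1−p)] / p^2 = 2·(1−p)/p = 41.196/4.243 = 9.7092
(1−p)/p = 9.7092/2 = 4.8546  ⇒  p = 1/(1 + 4.8546) = 0.1708
Qe-103: 17.1%, Qe-105: 82.9%.

82.9%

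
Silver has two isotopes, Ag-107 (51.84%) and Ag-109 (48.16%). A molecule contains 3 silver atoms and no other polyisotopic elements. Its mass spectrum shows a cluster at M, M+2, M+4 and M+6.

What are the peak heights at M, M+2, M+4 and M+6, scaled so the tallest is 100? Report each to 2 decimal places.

The 3 Ag atoms are independent, so intensities follow the terms of (0.5184 + 0.4816)^3.
P(M) = 0.5184^3 = 0.139314
P(M+2) = 3 × 0.5184^2 × 0.4816^1 = 0.388273
P(M+4) = 3 × 0.5184^1 × 0.4816^2 = 0.360711
P(M+6) = 0.4816^3 = 0.111702
The M+2 peak is largest (0.388273); scaling to 100 gives 35.88 : 100.00 : 92.90 : 28.77.

35.88 : 100.00 : 92.90 : 28.77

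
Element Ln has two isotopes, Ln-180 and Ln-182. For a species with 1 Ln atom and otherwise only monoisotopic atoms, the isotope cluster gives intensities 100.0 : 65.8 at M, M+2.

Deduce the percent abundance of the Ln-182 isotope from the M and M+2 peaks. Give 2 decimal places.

39.69%

Write p for the Ln-180 fraction. I(M+2)/I(M) = [C(1,1)·p^0·(1−p)] / p^1 = 1·(1−p)/p = 65.8/100.0 = 0.6580
(1−p)/p = 0.6580/1 = 0.6580  ⇒  p = 1/(1 + 0.6580) = 0.6031
Ln-180: 60.31%, Ln-182: 39.69%.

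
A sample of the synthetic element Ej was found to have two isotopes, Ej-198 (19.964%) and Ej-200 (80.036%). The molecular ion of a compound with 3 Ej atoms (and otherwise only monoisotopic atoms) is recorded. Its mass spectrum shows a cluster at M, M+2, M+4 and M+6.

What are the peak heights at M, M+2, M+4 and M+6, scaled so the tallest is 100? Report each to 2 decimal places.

1.55 : 18.67 : 74.83 : 100.00

Each Ej atom is independently Ej-198 (p = 0.19964) or Ej-200 (q = 0.80036); the cluster is the binomial expansion (p + q)^3.
P(M) = 0.19964^3 = 0.007957
P(M+2) = 3 × 0.19964^2 × 0.80036^1 = 0.095698
P(M+4) = 3 × 0.19964^1 × 0.80036^2 = 0.383654
P(M+6) = 0.80036^3 = 0.512692
The M+6 peak is largest (0.512692); scaling to 100 gives 1.55 : 18.67 : 74.83 : 100.00.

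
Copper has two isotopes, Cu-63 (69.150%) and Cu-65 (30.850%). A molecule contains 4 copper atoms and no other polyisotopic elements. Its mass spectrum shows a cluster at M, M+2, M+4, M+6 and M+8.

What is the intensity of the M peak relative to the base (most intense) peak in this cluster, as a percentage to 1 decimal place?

56.0%

Binomial terms of (0.69150 + 0.30850)^4: M 0.2286, M+2 0.4080, M+4 0.2731, M+6 0.0812, M+8 0.0091 → M+2 is the base peak.
P(M+2) = C(4,1) × 0.69150^3 × 0.30850^1 = 4 × 0.33065611 × 0.3085 = 0.408030 (base)
P(M) = C(4,0) × 0.69150^4 × 0.30850^0 = 1 × 0.2286487 × 1.0000 = 0.228649
Relative intensity = 0.228649 / 0.408030 × 100 = 56.0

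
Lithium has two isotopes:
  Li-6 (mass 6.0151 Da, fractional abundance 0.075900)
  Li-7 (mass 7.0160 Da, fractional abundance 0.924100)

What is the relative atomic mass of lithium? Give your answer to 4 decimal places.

6.9400 Da

Weight each isotope mass by its fractional abundance: 0.075900 × 6.0151 + 0.924100 × 7.0160
= 0.45655 + 6.48349 = 6.94004 Da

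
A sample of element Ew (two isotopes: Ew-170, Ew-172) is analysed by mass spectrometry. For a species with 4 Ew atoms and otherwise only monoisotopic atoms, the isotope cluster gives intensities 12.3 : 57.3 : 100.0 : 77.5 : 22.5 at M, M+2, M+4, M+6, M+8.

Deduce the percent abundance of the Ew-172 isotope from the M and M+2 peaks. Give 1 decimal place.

If p is the fraction of Ew that is Ew-170, then I(M+2)/I(M) = [C(4,1)·p^3·(1−p)] / p^4 = 4·(1−p)/p = 57.3/12.3 = 4.6585
(1−p)/p = 4.6585/4 = 1.1646  ⇒  p = 1/(1 + 1.1646) = 0.4620
Ew-170: 46.2%, Ew-172: 53.8%.

53.8%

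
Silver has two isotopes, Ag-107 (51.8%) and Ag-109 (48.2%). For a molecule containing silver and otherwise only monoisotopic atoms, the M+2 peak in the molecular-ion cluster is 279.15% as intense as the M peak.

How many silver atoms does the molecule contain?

With n Ag atoms, P(M+2)/P(M) = C(n,1)·p^(n−1)q / p^n = n·q/p = n · 0.482/0.518.
n = 2.7915 × 0.518/0.482 = 3.00 ≈ 3

3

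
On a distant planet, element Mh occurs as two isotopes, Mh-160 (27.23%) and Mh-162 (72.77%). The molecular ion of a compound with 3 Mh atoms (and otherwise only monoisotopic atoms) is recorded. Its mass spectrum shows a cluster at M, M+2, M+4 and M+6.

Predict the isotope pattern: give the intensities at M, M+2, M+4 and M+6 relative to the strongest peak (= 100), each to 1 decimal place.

4.7 : 37.4 : 100.0 : 89.1

The 3 Mh atoms are independent, so intensities follow the terms of (0.2723 + 0.7277)^3.
P(M) = 0.2723^3 = 0.020190
P(M+2) = 3 × 0.2723^2 × 0.7277^1 = 0.161871
P(M+4) = 3 × 0.2723^1 × 0.7277^2 = 0.432587
P(M+6) = 0.7277^3 = 0.385352
The M+4 peak is largest (0.432587); scaling to 100 gives 4.7 : 37.4 : 100.0 : 89.1.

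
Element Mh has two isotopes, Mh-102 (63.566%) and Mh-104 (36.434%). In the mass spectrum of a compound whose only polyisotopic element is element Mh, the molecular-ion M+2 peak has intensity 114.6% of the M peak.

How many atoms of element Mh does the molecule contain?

2

For n independent Mh atoms, I(M+2)/I(M) = n · (abundance Mh-104) / (abundance Mh-102) = n · 0.36434/0.63566.
n = 1.146 × 0.63566/0.36434 = 2.00 ≈ 2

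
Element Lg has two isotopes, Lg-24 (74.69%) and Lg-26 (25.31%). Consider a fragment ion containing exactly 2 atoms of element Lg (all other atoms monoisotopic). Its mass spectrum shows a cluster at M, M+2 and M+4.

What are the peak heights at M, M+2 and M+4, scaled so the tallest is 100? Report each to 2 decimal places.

The 2 Lg atoms are independent, so intensities follow the terms of (0.7469 + 0.2531)^2.
P(M) = 0.7469^2 = 0.557860
P(M+2) = 2 × 0.7469^1 × 0.2531^1 = 0.378081
P(M+4) = 0.2531^2 = 0.064060
The M peak is largest (0.557860); scaling to 100 gives 100.00 : 67.77 : 11.48.

100.00 : 67.77 : 11.48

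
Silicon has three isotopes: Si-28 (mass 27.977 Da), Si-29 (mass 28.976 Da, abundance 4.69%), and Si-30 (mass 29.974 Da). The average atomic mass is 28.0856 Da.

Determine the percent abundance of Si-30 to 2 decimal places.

The remaining 95.31% is split between Si-28 (fraction x) and Si-30 (fraction 0.9531 − x).
Substituting: 27.977x + 29.974(0.9531 − x) = 26.7266256
(27.977 − 29.974)x = -1.8415938  ⇒  x = 0.92218, y = 0.03092
Si-28: 92.22%, Si-30: 3.09%.

3.09%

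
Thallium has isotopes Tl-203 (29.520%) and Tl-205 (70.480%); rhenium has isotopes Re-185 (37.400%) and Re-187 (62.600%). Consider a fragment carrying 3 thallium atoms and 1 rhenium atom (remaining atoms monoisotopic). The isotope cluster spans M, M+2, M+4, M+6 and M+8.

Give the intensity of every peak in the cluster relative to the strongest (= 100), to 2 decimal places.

2.37 : 20.92 : 68.88 : 100.00 : 53.94

Thallium pattern (n=3): 0.02572463 : 0.18425524 : 0.43991564 : 0.35010449
Rhenium pattern (n=1): 0.3740 : 0.6260
Convolve the two distributions (both contribute in 2-u steps):
  M: 0.02572463×0.3740 = 0.009621
  M+2: 0.02572463×0.6260 + 0.18425524×0.3740 = 0.085015
  M+4: 0.18425524×0.6260 + 0.43991564×0.3740 = 0.279872
  M+6: 0.43991564×0.6260 + 0.35010449×0.3740 = 0.406326
  M+8: 0.35010449×0.6260 = 0.219165
Scale to base peak (0.406326) = 100: 2.37 : 20.92 : 68.88 : 100.00 : 53.94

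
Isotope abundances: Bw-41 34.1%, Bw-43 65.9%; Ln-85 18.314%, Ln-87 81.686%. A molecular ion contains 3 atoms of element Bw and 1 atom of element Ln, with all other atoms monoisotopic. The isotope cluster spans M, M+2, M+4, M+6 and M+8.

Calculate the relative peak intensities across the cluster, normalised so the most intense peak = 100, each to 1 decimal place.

Element Bw pattern (n=3): 0.03965182 : 0.22988754 : 0.44426946 : 0.28619118
Element Ln pattern (n=1): 0.18314 : 0.81686
Convolve the two distributions (both contribute in 2-u steps):
  M: 0.03965182×0.18314 = 0.007262
  M+2: 0.03965182×0.81686 + 0.22988754×0.18314 = 0.074492
  M+4: 0.22988754×0.81686 + 0.44426946×0.18314 = 0.269149
  M+6: 0.44426946×0.81686 + 0.28619118×0.18314 = 0.415319
  M+8: 0.28619118×0.81686 = 0.233778
Scale to base peak (0.415319) = 100: 1.7 : 17.9 : 64.8 : 100.0 : 56.3

1.7 : 17.9 : 64.8 : 100.0 : 56.3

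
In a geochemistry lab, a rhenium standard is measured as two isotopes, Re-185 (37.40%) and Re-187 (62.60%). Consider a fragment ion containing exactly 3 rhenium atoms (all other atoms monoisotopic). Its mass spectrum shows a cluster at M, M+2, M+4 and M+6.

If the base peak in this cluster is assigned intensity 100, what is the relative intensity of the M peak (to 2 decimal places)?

11.90

(0.3740 + 0.6260)^3 gives M 0.0523, M+2 0.2627, M+4 0.4397, M+6 0.2453; the largest is M+4.
P(M+4) = C(3,2) × 0.3740^1 × 0.6260^2 = 3 × 0.3740 × 0.391876 = 0.439685 (base)
P(M) = C(3,0) × 0.3740^3 × 0.6260^0 = 1 × 0.05231362 × 1.0000 = 0.052314
Relative intensity = 0.052314 / 0.439685 × 100 = 11.90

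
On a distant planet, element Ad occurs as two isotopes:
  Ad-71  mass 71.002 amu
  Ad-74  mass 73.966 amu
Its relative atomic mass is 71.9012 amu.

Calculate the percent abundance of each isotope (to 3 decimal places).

Writing the weighted mean with unknown fraction x of Ad-71:
71.002·x + 73.966·(1 − x) = 71.9012
(71.002 − 73.966)·x = 71.9012 − 73.966
x = -2.0648 / -2.964 = 0.69663 → 69.663% Ad-71, 30.337% Ad-74.

Ad-71: 69.663%, Ad-74: 30.337%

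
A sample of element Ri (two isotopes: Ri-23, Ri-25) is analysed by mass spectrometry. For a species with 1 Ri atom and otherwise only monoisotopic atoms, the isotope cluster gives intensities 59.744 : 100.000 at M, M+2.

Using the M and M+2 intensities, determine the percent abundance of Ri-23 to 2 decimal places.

37.40%

If p is the fraction of Ri that is Ri-23, then I(M+2)/I(M) = [C(1,1)·p^0·(1−p)] / p^1 = 1·(1−p)/p = 100.000/59.744 = 1.6738
(1−p)/p = 1.6738/1 = 1.6738  ⇒  p = 1/(1 + 1.6738) = 0.3740
Ri-23: 37.40%, Ri-25: 62.60%.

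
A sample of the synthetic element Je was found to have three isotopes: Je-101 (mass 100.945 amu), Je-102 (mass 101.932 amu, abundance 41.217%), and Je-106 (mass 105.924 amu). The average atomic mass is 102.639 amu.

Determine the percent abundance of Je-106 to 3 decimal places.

25.852%

Let x and y be the fractions of Je-101 and Je-106. Then x + y = 1 − 0.41217 = 0.58783 and 100.945x + 105.924y = 102.639 − 0.41217×101.932 = 60.62568756.
Substituting: 100.945x + 105.924(0.58783 − x) = 60.62568756
(100.945 − 105.924)x = -1.63961736  ⇒  x = 0.32931, y = 0.25852
Je-101: 32.931%, Je-106: 25.852%.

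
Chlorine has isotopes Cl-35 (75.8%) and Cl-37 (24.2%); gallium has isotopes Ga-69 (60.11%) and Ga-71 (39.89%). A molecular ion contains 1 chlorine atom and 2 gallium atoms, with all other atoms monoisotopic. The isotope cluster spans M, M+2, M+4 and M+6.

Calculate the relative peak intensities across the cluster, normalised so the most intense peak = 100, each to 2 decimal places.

60.74 : 100.00 : 52.48 : 8.54

Chlorine pattern (n=1): 0.7580 : 0.2420
Gallium pattern (n=2): 0.36132121 : 0.47955758 : 0.15912121
Convolve the two distributions (both contribute in 2-u steps):
  M: 0.7580×0.36132121 = 0.273881
  M+2: 0.7580×0.47955758 + 0.2420×0.36132121 = 0.450944
  M+4: 0.7580×0.15912121 + 0.2420×0.47955758 = 0.236667
  M+6: 0.2420×0.15912121 = 0.038507
Scale to base peak (0.450944) = 100: 60.74 : 100.00 : 52.48 : 8.54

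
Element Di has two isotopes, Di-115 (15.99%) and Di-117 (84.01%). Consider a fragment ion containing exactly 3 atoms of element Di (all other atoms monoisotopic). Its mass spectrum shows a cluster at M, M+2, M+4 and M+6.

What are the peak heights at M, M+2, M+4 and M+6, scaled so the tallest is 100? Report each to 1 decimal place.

The 3 Di atoms are independent, so intensities follow the terms of (0.1599 + 0.8401)^3.
P(M) = 0.1599^3 = 0.004088
P(M+2) = 3 × 0.1599^2 × 0.8401^1 = 0.064439
P(M+4) = 3 × 0.1599^1 × 0.8401^2 = 0.338557
P(M+6) = 0.8401^3 = 0.592916
The M+6 peak is largest (0.592916); scaling to 100 gives 0.7 : 10.9 : 57.1 : 100.0.

0.7 : 10.9 : 57.1 : 100.0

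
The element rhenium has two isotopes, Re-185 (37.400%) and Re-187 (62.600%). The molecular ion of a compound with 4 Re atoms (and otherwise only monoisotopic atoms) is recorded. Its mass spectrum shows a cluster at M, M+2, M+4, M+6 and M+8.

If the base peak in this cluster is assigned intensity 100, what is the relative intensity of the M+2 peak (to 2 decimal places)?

Binomial terms of (0.37400 + 0.62600)^4: M 0.0196, M+2 0.1310, M+4 0.3289, M+6 0.3670, M+8 0.1536 → M+6 is the base peak.
P(M+6) = C(4,3) × 0.37400^1 × 0.62600^3 = 4 × 0.3740 × 0.24531438 = 0.366990 (base)
P(M+2) = C(4,1) × 0.37400^3 × 0.62600^1 = 4 × 0.05231362 × 0.6260 = 0.130993
Relative intensity = 0.130993 / 0.366990 × 100 = 35.69

35.69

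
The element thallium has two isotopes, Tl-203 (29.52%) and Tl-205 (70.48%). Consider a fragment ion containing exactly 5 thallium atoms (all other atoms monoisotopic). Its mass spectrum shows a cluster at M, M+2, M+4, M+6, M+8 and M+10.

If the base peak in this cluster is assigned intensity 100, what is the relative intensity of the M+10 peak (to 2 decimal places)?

Binomial terms of (0.2952 + 0.7048)^5: M 0.0022, M+2 0.0268, M+4 0.1278, M+6 0.3051, M+8 0.3642, M+10 0.1739 → M+8 is the base peak.
P(M+8) = C(5,4) × 0.2952^1 × 0.7048^4 = 5 × 0.2952 × 0.24675365 = 0.364208 (base)
P(M+10) = C(5,5) × 0.2952^0 × 0.7048^5 = 1 × 1.0000 × 0.17391197 = 0.173912
Relative intensity = 0.173912 / 0.364208 × 100 = 47.75

47.75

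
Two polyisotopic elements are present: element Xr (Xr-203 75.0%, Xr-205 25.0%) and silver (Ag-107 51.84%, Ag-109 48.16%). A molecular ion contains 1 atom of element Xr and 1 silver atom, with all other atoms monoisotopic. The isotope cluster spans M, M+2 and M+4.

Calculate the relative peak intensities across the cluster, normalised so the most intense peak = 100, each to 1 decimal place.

79.2 : 100.0 : 24.5

Element Xr pattern (n=1): 0.7500 : 0.2500
Silver pattern (n=1): 0.5184 : 0.4816
Convolve the two distributions (both contribute in 2-u steps):
  M: 0.7500×0.5184 = 0.388800
  M+2: 0.7500×0.4816 + 0.2500×0.5184 = 0.490800
  M+4: 0.2500×0.4816 = 0.120400
Scale to base peak (0.490800) = 100: 79.2 : 100.0 : 24.5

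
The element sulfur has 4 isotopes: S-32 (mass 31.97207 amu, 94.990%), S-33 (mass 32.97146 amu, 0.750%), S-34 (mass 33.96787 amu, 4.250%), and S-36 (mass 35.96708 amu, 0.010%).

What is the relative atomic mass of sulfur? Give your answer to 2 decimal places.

32.06 amu

Average mass = Σ (abundance × isotope mass) = 0.94990 × 31.97207 + 0.00750 × 32.97146 + 0.04250 × 33.96787 + 0.00010 × 35.96708
= 30.370269 + 0.247286 + 1.443634 + 0.003597 = 32.064786 amu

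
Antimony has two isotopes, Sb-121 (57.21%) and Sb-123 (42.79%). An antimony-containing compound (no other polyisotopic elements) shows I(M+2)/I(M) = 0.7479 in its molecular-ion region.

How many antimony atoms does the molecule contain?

The M+2/M ratio from n Sb atoms is n · q/p = n · 0.4279/0.5721.
n = 0.7479 × 0.5721/0.4279 = 1.00 ≈ 1

1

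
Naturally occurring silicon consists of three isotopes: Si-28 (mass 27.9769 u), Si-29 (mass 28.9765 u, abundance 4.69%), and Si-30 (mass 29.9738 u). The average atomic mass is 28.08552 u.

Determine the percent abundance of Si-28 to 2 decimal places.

92.22%

Let x and y be the fractions of Si-28 and Si-30. Then x + y = 1 − 0.0469 = 0.9531 and 27.9769x + 29.9738y = 28.08552 − 0.0469×28.9765 = 26.72652215.
Substituting: 27.9769x + 29.9738(0.9531 − x) = 26.72652215
(27.9769 − 29.9738)x = -1.84150663  ⇒  x = 0.92218, y = 0.03092
Si-28: 92.22%, Si-30: 3.09%.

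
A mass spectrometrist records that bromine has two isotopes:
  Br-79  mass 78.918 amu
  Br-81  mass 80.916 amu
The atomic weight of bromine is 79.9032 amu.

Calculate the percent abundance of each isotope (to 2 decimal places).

Writing the weighted mean with unknown fraction x of Br-79:
78.918·x + 80.916·(1 − x) = 79.9032
(78.918 − 80.916)·x = 79.9032 − 80.916
x = -1.0128 / -1.998 = 0.50691 → 50.69% Br-79, 49.31% Br-81.

Br-79: 50.69%, Br-81: 49.31%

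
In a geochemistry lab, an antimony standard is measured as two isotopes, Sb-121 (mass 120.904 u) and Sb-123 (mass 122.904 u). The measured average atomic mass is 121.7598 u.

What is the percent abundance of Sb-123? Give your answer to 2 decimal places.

Let x be the fractional abundance of Sb-121; then Sb-123 has abundance 1 − x.
120.904·x + 122.904·(1 − x) = 121.7598
(120.904 − 122.904)·x = 121.7598 − 122.904
x = -1.1442 / -2.000 = 0.57210 → 57.21% Sb-121, 42.79% Sb-123.

42.79%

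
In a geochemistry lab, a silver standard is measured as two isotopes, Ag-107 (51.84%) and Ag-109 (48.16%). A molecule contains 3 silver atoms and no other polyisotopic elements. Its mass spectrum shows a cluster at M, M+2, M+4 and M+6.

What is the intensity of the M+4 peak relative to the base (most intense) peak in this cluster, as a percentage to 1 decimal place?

Binomial terms of (0.5184 + 0.4816)^3: M 0.1393, M+2 0.3883, M+4 0.3607, M+6 0.1117 → M+2 is the base peak.
P(M+2) = C(3,1) × 0.5184^2 × 0.4816^1 = 3 × 0.26873856 × 0.4816 = 0.388273 (base)
P(M+4) = C(3,2) × 0.5184^1 × 0.4816^2 = 3 × 0.5184 × 0.23193856 = 0.360711
Relative intensity = 0.360711 / 0.388273 × 100 = 92.9

92.9%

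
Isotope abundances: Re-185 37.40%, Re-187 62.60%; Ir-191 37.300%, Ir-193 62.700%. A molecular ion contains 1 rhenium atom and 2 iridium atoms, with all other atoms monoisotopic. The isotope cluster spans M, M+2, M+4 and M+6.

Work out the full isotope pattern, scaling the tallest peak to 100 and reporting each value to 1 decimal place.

Rhenium pattern (n=1): 0.3740 : 0.6260
Iridium pattern (n=2): 0.139129 : 0.467742 : 0.393129
Convolve the two distributions (both contribute in 2-u steps):
  M: 0.3740×0.139129 = 0.052034
  M+2: 0.3740×0.467742 + 0.6260×0.139129 = 0.262030
  M+4: 0.3740×0.393129 + 0.6260×0.467742 = 0.439837
  M+6: 0.6260×0.393129 = 0.246099
Scale to base peak (0.439837) = 100: 11.8 : 59.6 : 100.0 : 56.0

11.8 : 59.6 : 100.0 : 56.0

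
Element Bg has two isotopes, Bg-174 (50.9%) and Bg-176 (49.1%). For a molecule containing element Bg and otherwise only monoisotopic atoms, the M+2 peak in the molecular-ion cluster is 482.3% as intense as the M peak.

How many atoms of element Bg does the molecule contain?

With n Bg atoms, P(M+2)/P(M) = C(n,1)·p^(n−1)q / p^n = n·q/p = n · 0.491/0.509.
n = 4.823 × 0.509/0.491 = 5.00 ≈ 5

5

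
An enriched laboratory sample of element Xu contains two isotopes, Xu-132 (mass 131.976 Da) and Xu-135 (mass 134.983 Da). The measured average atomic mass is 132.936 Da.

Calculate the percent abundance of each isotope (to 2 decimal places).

With x = fraction of Xu-132 (so Xu-135 is 1 − x):
131.976·x + 134.983·(1 − x) = 132.936
(131.976 − 134.983)·x = 132.936 − 134.983
x = -2.047 / -3.007 = 0.68074 → 68.07% Xu-132, 31.93% Xu-135.

Xu-132: 68.07%, Xu-135: 31.93%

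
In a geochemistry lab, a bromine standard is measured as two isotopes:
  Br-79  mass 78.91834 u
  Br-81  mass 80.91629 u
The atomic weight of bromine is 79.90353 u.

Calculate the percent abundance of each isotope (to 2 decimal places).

With x = fraction of Br-79 (so Br-81 is 1 − x):
78.91834·x + 80.91629·(1 − x) = 79.90353
(78.91834 − 80.91629)·x = 79.90353 − 80.91629
x = -1.01276 / -1.99795 = 0.50690 → 50.69% Br-79, 49.31% Br-81.

Br-79: 50.69%, Br-81: 49.31%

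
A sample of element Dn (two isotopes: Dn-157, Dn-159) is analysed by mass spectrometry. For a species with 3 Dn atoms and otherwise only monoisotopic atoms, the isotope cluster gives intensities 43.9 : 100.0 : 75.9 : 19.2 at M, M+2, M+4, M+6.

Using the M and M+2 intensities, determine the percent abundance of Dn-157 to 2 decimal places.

If p is the fraction of Dn that is Dn-157, then I(M+2)/I(M) = [C(3,1)·p^2·(1−p)] / p^3 = 3·(1−p)/p = 100.0/43.9 = 2.2779
(1−p)/p = 2.2779/3 = 0.7593  ⇒  p = 1/(1 + 0.7593) = 0.5684
Dn-157: 56.84%, Dn-159: 43.16%.

56.84%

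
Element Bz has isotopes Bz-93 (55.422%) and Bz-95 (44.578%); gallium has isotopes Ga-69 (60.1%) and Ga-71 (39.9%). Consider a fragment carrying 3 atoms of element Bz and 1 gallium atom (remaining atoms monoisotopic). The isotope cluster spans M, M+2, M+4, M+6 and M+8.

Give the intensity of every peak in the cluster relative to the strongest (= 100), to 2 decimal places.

28.23 : 86.85 : 100.00 : 51.06 : 9.75

Element Bz pattern (n=3): 0.17023411 : 0.4107771 : 0.33040348 : 0.08858532
Gallium pattern (n=1): 0.6010 : 0.3990
Convolve the two distributions (both contribute in 2-u steps):
  M: 0.17023411×0.6010 = 0.102311
  M+2: 0.17023411×0.3990 + 0.4107771×0.6010 = 0.314800
  M+4: 0.4107771×0.3990 + 0.33040348×0.6010 = 0.362473
  M+6: 0.33040348×0.3990 + 0.08858532×0.6010 = 0.185071
  M+8: 0.08858532×0.3990 = 0.035346
Scale to base peak (0.362473) = 100: 28.23 : 86.85 : 100.00 : 51.06 : 9.75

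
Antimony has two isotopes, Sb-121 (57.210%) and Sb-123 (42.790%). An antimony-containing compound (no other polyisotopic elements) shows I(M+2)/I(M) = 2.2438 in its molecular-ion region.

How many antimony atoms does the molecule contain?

3

The M+2/M ratio from n Sb atoms is n · q/p = n · 0.42790/0.57210.
n = 2.2438 × 0.57210/0.42790 = 3.00 ≈ 3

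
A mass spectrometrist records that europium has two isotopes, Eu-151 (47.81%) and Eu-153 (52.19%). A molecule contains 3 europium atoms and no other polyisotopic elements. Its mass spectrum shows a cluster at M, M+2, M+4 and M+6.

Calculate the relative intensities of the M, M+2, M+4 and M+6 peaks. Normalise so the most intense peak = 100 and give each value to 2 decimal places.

The 3 Eu atoms are independent, so intensities follow the terms of (0.4781 + 0.5219)^3.
P(M) = 0.4781^3 = 0.109284
P(M+2) = 3 × 0.4781^2 × 0.5219^1 = 0.357887
P(M+4) = 3 × 0.4781^1 × 0.5219^2 = 0.390674
P(M+6) = 0.5219^3 = 0.142155
The M+4 peak is largest (0.390674); scaling to 100 gives 27.97 : 91.61 : 100.00 : 36.39.

27.97 : 91.61 : 100.00 : 36.39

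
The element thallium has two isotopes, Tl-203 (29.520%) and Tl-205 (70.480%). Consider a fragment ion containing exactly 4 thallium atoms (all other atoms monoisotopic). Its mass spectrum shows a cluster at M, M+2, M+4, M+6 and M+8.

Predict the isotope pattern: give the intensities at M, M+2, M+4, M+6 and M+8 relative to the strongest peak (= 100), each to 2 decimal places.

1.84 : 17.54 : 62.83 : 100.00 : 59.69

Each Tl atom is independently Tl-203 (p = 0.29520) or Tl-205 (q = 0.70480); the cluster is the binomial expansion (p + q)^4.
P(M) = 0.29520^4 = 0.007594
P(M+2) = 4 × 0.29520^3 × 0.70480^1 = 0.072523
P(M+4) = 6 × 0.29520^2 × 0.70480^2 = 0.259726
P(M+6) = 4 × 0.29520^1 × 0.70480^3 = 0.413403
P(M+8) = 0.70480^4 = 0.246754
The M+6 peak is largest (0.413403); scaling to 100 gives 1.84 : 17.54 : 62.83 : 100.00 : 59.69.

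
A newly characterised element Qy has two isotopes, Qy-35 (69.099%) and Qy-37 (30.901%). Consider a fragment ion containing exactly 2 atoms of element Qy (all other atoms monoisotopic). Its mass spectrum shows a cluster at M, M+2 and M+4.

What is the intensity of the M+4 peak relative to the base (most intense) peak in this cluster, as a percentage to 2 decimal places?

(0.69099 + 0.30901)^2 gives M 0.4775, M+2 0.4270, M+4 0.0955; the largest is M.
P(M) = C(2,0) × 0.69099^2 × 0.30901^0 = 1 × 0.47746718 × 1.0000 = 0.477467 (base)
P(M+4) = C(2,2) × 0.69099^0 × 0.30901^2 = 1 × 1.0000 × 0.09548718 = 0.095487
Relative intensity = 0.095487 / 0.477467 × 100 = 20.00

20.00%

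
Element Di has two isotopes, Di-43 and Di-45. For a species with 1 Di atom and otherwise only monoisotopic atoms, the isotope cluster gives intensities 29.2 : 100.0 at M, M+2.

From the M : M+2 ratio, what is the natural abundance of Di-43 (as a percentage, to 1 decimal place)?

If p is the fraction of Di that is Di-43, then I(M+2)/I(M) = [C(1,1)·p^0·(1−p)] / p^1 = 1·(1−p)/p = 100.0/29.2 = 3.4247
(1−p)/p = 3.4247/1 = 3.4247  ⇒  p = 1/(1 + 3.4247) = 0.2260
Di-43: 22.6%, Di-45: 77.4%.

22.6%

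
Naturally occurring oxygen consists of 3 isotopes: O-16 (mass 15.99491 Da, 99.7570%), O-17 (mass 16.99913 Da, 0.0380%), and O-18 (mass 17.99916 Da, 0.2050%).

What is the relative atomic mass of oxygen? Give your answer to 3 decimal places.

Ar = Σ fᵢ·mᵢ = 0.997570 × 15.99491 + 0.000380 × 16.99913 + 0.002050 × 17.99916
= 15.956042 + 0.006460 + 0.036898 = 15.999400 Da

15.999 Da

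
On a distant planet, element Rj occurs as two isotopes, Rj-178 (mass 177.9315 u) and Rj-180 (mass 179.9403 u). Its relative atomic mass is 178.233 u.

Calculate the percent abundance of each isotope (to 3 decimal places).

Rj-178: 84.991%, Rj-180: 15.009%

With x = fraction of Rj-178 (so Rj-180 is 1 − x):
177.9315·x + 179.9403·(1 − x) = 178.233
(177.9315 − 179.9403)·x = 178.233 − 179.9403
x = -1.7073 / -2.0088 = 0.84991 → 84.991% Rj-178, 15.009% Rj-180.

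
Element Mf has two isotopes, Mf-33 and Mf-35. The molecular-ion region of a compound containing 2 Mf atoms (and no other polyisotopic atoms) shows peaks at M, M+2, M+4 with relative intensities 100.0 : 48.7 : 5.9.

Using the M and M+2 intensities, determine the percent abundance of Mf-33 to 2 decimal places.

80.42%

Let p = fractional abundance of Mf-33. I(M+2)/I(M) = [C(2,1)·p^1·(1−p)] / p^2 = 2·(1−p)/p = 48.7/100.0 = 0.4870
(1−p)/p = 0.4870/2 = 0.2435  ⇒  p = 1/(1 + 0.2435) = 0.8042
Mf-33: 80.42%, Mf-35: 19.58%.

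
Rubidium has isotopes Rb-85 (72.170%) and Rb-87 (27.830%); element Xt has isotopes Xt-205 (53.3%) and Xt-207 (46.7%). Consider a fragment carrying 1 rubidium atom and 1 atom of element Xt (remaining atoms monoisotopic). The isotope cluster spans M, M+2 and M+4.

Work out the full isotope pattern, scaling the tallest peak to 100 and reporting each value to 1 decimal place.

Rubidium pattern (n=1): 0.7217 : 0.2783
Element Xt pattern (n=1): 0.5330 : 0.4670
Convolve the two distributions (both contribute in 2-u steps):
  M: 0.7217×0.5330 = 0.384666
  M+2: 0.7217×0.4670 + 0.2783×0.5330 = 0.485368
  M+4: 0.2783×0.4670 = 0.129966
Scale to base peak (0.485368) = 100: 79.3 : 100.0 : 26.8

79.3 : 100.0 : 26.8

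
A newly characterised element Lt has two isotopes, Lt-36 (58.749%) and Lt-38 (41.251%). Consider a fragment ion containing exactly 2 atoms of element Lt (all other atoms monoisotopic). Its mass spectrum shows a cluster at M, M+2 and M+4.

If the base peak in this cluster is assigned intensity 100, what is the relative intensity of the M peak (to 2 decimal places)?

71.21

Binomial terms of (0.58749 + 0.41251)^2: M 0.3451, M+2 0.4847, M+4 0.1702 → M+2 is the base peak.
P(M+2) = C(2,1) × 0.58749^1 × 0.41251^1 = 2 × 0.58749 × 0.41251 = 0.484691 (base)
P(M) = C(2,0) × 0.58749^2 × 0.41251^0 = 1 × 0.3451445 × 1.0000 = 0.345145
Relative intensity = 0.345145 / 0.484691 × 100 = 71.21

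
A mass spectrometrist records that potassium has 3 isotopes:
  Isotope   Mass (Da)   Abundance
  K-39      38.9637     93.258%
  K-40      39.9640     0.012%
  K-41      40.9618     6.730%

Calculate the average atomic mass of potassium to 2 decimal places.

Ar = Σ fᵢ·mᵢ = 0.93258 × 38.9637 + 0.00012 × 39.9640 + 0.06730 × 40.9618
= 36.33677 + 0.00480 + 2.75673 = 39.09830 Da

39.10 Da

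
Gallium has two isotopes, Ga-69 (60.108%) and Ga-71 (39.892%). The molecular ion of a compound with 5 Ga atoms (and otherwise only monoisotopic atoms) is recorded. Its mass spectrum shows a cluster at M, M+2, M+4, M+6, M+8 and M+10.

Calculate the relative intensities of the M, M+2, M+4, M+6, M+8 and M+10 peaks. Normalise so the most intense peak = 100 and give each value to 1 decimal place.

The 5 Ga atoms are independent, so intensities follow the terms of (0.60108 + 0.39892)^5.
P(M) = 0.60108^5 = 0.078462
P(M+2) = 5 × 0.60108^4 × 0.39892^1 = 0.260366
P(M+4) = 10 × 0.60108^3 × 0.39892^2 = 0.345596
P(M+6) = 10 × 0.60108^2 × 0.39892^3 = 0.229362
P(M+8) = 5 × 0.60108^1 × 0.39892^4 = 0.076111
P(M+10) = 0.39892^5 = 0.010103
The M+4 peak is largest (0.345596); scaling to 100 gives 22.7 : 75.3 : 100.0 : 66.4 : 22.0 : 2.9.

22.7 : 75.3 : 100.0 : 66.4 : 22.0 : 2.9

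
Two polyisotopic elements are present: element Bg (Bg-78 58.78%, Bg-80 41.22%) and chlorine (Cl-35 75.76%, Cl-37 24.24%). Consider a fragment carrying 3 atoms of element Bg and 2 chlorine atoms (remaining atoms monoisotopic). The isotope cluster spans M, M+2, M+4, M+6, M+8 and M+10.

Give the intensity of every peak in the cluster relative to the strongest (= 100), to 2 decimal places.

Element Bg pattern (n=3): 0.2030901 : 0.42725623 : 0.29961725 : 0.07003642
Chlorine pattern (n=2): 0.57395776 : 0.36728448 : 0.05875776
Convolve the two distributions (both contribute in 2-u steps):
  M: 0.2030901×0.57395776 = 0.116565
  M+2: 0.2030901×0.36728448 + 0.42725623×0.57395776 = 0.319819
  M+4: 0.2030901×0.05875776 + 0.42725623×0.36728448 + 0.29961725×0.57395776 = 0.340825
  M+6: 0.42725623×0.05875776 + 0.29961725×0.36728448 + 0.07003642×0.57395776 = 0.175347
  M+8: 0.29961725×0.05875776 + 0.07003642×0.36728448 = 0.043328
  M+10: 0.07003642×0.05875776 = 0.004115
Scale to base peak (0.340825) = 100: 34.20 : 93.84 : 100.00 : 51.45 : 12.71 : 1.21

34.20 : 93.84 : 100.00 : 51.45 : 12.71 : 1.21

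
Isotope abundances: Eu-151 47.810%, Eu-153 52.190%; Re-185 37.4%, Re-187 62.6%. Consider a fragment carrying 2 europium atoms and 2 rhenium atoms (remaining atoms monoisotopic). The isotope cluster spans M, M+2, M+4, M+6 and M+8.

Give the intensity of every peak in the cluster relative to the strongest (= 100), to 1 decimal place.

Europium pattern (n=2): 0.22857961 : 0.49904078 : 0.27237961
Rhenium pattern (n=2): 0.139876 : 0.468248 : 0.391876
Convolve the two distributions (both contribute in 2-u steps):
  M: 0.22857961×0.139876 = 0.031973
  M+2: 0.22857961×0.468248 + 0.49904078×0.139876 = 0.176836
  M+4: 0.22857961×0.391876 + 0.49904078×0.468248 + 0.27237961×0.139876 = 0.361349
  M+6: 0.49904078×0.391876 + 0.27237961×0.468248 = 0.323103
  M+8: 0.27237961×0.391876 = 0.106739
Scale to base peak (0.361349) = 100: 8.8 : 48.9 : 100.0 : 89.4 : 29.5

8.8 : 48.9 : 100.0 : 89.4 : 29.5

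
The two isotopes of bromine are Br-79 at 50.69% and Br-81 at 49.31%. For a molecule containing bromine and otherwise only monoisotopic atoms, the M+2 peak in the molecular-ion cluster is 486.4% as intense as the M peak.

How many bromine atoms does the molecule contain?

5

For n independent Br atoms, I(M+2)/I(M) = n · (abundance Br-81) / (abundance Br-79) = n · 0.4931/0.5069.
n = 4.864 × 0.5069/0.4931 = 5.00 ≈ 5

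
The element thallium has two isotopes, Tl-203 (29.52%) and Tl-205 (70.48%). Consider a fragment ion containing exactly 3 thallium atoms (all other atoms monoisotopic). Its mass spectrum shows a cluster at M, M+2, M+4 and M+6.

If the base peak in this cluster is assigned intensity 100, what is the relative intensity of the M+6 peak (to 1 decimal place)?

79.6

(0.2952 + 0.7048)^3 gives M 0.0257, M+2 0.1843, M+4 0.4399, M+6 0.3501; the largest is M+4.
P(M+4) = C(3,2) × 0.2952^1 × 0.7048^2 = 3 × 0.2952 × 0.49674304 = 0.439916 (base)
P(M+6) = C(3,3) × 0.2952^0 × 0.7048^3 = 1 × 1.0000 × 0.35010449 = 0.350104
Relative intensity = 0.350104 / 0.439916 × 100 = 79.6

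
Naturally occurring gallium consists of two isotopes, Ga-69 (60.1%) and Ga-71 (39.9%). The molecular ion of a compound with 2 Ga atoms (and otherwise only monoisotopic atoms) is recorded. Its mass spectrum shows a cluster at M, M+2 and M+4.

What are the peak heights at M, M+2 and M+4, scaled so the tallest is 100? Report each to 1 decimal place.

75.3 : 100.0 : 33.2

The 2 Ga atoms are independent, so intensities follow the terms of (0.601 + 0.399)^2.
P(M) = 0.601^2 = 0.361201
P(M+2) = 2 × 0.601^1 × 0.399^1 = 0.479598
P(M+4) = 0.399^2 = 0.159201
The M+2 peak is largest (0.479598); scaling to 100 gives 75.3 : 100.0 : 33.2.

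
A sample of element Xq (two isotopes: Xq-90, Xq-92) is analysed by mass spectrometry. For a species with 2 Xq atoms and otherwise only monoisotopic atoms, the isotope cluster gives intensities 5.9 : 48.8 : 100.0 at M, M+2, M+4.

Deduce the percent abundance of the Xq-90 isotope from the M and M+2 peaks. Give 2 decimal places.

Let p = fractional abundance of Xq-90. I(M+2)/I(M) = [C(2,1)·p^1·(1−p)] / p^2 = 2·(1−p)/p = 48.8/5.9 = 8.2712
(1−p)/p = 8.2712/2 = 4.1356  ⇒  p = 1/(1 + 4.1356) = 0.1947
Xq-90: 19.47%, Xq-92: 80.53%.

19.47%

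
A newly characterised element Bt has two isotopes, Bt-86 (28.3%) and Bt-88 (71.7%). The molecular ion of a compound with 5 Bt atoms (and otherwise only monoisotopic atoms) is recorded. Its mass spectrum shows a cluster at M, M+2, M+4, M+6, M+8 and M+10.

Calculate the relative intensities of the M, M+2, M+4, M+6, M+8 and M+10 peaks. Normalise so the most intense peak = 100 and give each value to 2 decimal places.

Each Bt atom is independently Bt-86 (p = 0.283) or Bt-88 (q = 0.717); the cluster is the binomial expansion (p + q)^5.
P(M) = 0.283^5 = 0.001815
P(M+2) = 5 × 0.283^4 × 0.717^1 = 0.022995
P(M+4) = 10 × 0.283^3 × 0.717^2 = 0.116519
P(M+6) = 10 × 0.283^2 × 0.717^3 = 0.295210
P(M+8) = 5 × 0.283^1 × 0.717^4 = 0.373967
P(M+10) = 0.717^5 = 0.189494
The M+8 peak is largest (0.373967); scaling to 100 gives 0.49 : 6.15 : 31.16 : 78.94 : 100.00 : 50.67.

0.49 : 6.15 : 31.16 : 78.94 : 100.00 : 50.67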